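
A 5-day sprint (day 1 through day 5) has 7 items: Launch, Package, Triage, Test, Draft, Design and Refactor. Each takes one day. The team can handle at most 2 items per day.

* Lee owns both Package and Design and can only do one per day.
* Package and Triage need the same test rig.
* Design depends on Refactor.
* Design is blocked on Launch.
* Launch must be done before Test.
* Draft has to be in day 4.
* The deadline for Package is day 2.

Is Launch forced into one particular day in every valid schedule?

Launch can be day 1 (e.g. Refactor in day 2, Triage in day 3, Launch in day 1, Design in day 3, Draft in day 4, Package in day 1, Test in day 2) or day 2 (e.g. Triage=day 2, Draft=day 4, Design=day 3, Launch=day 2, Package=day 1, Refactor=day 1, Test=day 3).

No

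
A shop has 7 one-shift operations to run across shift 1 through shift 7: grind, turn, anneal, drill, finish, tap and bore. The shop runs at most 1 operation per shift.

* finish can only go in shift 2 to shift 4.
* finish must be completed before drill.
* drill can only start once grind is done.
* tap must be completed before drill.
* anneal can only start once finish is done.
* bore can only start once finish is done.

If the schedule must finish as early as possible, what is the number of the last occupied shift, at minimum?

The precedence chain requires at least 2 distinct shifts.
With at most 1 per shift and 7 operations, at least 7 shifts are needed.
Propagating the time windows through the other constraints, anneal can't land before shift 3, so the schedule must run through at least shift 3.
7 works (last occupied shift: shift 7): for example bore in shift 6, anneal in shift 5, turn in shift 7, tap in shift 3, grind in shift 1, finish in shift 2, drill in shift 4.

7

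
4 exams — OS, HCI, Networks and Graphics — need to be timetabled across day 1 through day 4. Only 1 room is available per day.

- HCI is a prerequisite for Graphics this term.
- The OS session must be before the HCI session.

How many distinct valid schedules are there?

4

Enumerating: OS=day 1, Graphics=day 3, HCI=day 2, Networks=day 4 | Graphics -> day 4, HCI -> day 2, Networks -> day 3, OS -> day 1 | Graphics -> day 4; Networks -> day 2; HCI -> day 3; OS -> day 1 | OS -> day 2, HCI -> day 3, Graphics -> day 4, Networks -> day 1.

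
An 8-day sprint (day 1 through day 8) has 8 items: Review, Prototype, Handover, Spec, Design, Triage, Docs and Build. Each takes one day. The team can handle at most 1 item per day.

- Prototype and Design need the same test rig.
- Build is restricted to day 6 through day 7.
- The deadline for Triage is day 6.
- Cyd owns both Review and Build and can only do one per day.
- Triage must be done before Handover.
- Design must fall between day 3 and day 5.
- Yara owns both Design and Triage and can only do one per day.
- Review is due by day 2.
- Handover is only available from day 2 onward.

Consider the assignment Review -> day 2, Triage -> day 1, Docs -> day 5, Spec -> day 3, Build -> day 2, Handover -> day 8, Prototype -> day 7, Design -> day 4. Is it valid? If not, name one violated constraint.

Cyd owns both Review and Build and can only do one per day — violated.
Yara owns both Design and Triage and can only do one per day — holds.
Triage must be done before Handover — holds.
Handover is only available from day 2 onward — holds.
Build is restricted to day 6 through day 7 — violated.
Design must fall between day 3 and day 5 — holds.
The deadline for Triage is day 6 — holds.
The team can handle at most 1 item per day — violated.
Prototype and Design need the same test rig — holds.
Review is due by day 2 — holds.

Invalid. Cyd owns both Review and Build and can only do one per day.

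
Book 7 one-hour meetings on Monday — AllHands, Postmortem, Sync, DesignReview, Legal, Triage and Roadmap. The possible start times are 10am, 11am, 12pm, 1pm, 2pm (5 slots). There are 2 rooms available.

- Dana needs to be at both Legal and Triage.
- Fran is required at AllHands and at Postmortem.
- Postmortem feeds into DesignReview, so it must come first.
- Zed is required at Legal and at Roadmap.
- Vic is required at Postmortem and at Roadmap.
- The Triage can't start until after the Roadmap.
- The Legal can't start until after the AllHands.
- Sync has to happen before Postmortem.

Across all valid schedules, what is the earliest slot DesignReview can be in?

Precedence pushes DesignReview to at least 12pm.
DesignReview at 12pm is achievable: DesignReview=12pm; Sync=10am; Triage=1pm; Roadmap=12pm; Legal=11am; AllHands=10am; Postmortem=11am.

12pm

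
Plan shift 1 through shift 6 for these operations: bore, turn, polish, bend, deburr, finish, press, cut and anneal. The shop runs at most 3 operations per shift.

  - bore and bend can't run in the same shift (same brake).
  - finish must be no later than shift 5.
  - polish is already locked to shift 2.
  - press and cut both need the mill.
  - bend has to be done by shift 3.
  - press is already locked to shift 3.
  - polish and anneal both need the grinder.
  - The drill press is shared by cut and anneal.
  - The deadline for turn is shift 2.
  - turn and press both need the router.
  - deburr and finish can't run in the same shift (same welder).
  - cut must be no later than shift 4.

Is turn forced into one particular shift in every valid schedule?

No

turn can be shift 1 (e.g. turn in shift 1, bend in shift 1, polish in shift 2, bore in shift 2, anneal in shift 3, press in shift 3, deburr in shift 3, finish in shift 2, cut in shift 1) or shift 2 (e.g. turn -> shift 2, anneal -> shift 3, cut -> shift 1, deburr -> shift 3, polish -> shift 2, press -> shift 3, finish -> shift 1, bend -> shift 1, bore -> shift 2).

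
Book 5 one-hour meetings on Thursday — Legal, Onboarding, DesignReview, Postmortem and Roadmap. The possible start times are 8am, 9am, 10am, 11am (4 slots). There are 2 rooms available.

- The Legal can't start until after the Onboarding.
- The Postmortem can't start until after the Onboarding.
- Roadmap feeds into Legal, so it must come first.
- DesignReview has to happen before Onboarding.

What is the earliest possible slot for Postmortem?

Precedence pushes Postmortem to at least 10am.
Postmortem at 10am is achievable: Onboarding -> 9am, DesignReview -> 8am, Roadmap -> 8am, Postmortem -> 10am, Legal -> 10am.

10am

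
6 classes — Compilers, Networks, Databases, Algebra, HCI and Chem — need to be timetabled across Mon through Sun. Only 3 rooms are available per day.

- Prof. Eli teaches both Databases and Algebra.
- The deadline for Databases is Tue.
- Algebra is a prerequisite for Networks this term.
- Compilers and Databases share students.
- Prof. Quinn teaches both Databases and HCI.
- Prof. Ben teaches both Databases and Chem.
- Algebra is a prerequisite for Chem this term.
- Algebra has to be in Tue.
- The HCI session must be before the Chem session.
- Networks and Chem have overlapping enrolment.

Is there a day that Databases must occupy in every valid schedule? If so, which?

Mon

Databases's window is Mon–Tue.
Algebra is fixed at Tue, and Databases can't share a day with Algebra.
So Databases must be Mon.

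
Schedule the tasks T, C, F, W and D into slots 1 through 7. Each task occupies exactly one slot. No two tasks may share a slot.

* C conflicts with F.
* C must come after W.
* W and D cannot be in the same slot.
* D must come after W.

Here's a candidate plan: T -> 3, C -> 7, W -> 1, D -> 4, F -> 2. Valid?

Valid

C conflicts with F — holds.
No two tasks may share a slot — holds.
D must come after W — holds.
C must come after W — holds.
W and D cannot be in the same slot — holds.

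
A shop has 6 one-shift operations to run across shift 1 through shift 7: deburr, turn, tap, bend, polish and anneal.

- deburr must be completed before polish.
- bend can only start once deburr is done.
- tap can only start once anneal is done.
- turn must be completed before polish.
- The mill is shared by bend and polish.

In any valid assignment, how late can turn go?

Downstream work caps turn at shift 6.
turn at shift 6 is achievable: tap -> shift 2; polish -> shift 7; bend -> shift 2; turn -> shift 6; deburr -> shift 1; anneal -> shift 1.

shift 6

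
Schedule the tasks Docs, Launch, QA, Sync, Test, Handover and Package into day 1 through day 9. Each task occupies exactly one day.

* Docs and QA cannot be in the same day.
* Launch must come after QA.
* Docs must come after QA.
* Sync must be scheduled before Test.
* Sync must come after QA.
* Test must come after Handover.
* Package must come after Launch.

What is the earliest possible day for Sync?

day 2

Precedence pushes Sync to at least day 2; downstream work caps Sync at day 8.
Sync at day 2 is achievable: Package=day 3; Test=day 3; Handover=day 1; Docs=day 2; QA=day 1; Sync=day 2; Launch=day 2.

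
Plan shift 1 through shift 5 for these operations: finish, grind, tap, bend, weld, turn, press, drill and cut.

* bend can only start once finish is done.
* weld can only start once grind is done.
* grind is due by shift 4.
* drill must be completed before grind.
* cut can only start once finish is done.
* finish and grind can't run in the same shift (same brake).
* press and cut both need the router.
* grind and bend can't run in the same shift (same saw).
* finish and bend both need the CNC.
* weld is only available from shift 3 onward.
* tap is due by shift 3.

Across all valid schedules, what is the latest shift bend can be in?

Precedence pushes bend to at least shift 2.
bend at shift 5 is achievable: turn=shift 1; weld=shift 3; drill=shift 1; bend=shift 5; press=shift 1; finish=shift 1; tap=shift 1; grind=shift 2; cut=shift 2.

shift 5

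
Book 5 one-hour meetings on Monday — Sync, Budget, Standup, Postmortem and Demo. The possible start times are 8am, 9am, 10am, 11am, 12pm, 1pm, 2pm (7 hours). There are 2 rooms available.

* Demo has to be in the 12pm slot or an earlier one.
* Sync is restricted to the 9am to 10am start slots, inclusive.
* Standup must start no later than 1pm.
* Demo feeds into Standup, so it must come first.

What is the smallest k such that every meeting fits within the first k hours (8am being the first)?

3 hours

The precedence chain requires at least 2 distinct hours.
With at most 2 per hour and 5 meetings, at least 3 hours are needed.
3 works (last occupied hour: 10am): for example Sync in 9am, Demo in 8am, Standup in 9am, Postmortem in 10am, Budget in 8am.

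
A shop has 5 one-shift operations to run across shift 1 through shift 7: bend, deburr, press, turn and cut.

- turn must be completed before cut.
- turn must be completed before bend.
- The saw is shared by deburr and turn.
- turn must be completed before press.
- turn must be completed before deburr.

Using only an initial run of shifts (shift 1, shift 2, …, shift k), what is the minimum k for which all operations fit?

2 shifts

The precedence chain requires at least 2 distinct shifts.
2 works (last occupied shift: shift 2): for example press -> shift 2; deburr -> shift 2; cut -> shift 2; turn -> shift 1; bend -> shift 2.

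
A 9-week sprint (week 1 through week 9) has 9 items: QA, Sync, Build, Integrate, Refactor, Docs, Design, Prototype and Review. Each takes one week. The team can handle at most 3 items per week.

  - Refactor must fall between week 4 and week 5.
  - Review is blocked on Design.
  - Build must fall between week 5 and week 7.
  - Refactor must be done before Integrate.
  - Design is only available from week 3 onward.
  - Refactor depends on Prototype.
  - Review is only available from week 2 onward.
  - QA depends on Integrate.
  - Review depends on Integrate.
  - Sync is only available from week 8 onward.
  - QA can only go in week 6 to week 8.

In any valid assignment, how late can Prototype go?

week 4

Downstream work caps Prototype at week 4.
Prototype at week 4 is achievable: Docs in week 1, Refactor in week 5, Build in week 5, Sync in week 8, QA in week 7, Prototype in week 4, Integrate in week 6, Design in week 3, Review in week 7.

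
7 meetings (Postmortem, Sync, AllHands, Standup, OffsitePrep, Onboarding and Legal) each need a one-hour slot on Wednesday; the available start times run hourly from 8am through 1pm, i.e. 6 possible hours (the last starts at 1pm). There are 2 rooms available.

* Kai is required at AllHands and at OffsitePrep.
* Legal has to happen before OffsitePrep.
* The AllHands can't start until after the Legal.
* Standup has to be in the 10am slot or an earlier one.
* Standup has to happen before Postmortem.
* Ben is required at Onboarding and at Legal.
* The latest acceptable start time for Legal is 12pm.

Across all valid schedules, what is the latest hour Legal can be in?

Legal's own window allows nothing later than 12pm.
Legal at 11am is achievable: AllHands=12pm, OffsitePrep=1pm, Standup=8am, Postmortem=9am, Legal=11am, Sync=8am, Onboarding=9am.
Nothing later works — the conflict and capacity constraints rule out every hour after 11am.

11am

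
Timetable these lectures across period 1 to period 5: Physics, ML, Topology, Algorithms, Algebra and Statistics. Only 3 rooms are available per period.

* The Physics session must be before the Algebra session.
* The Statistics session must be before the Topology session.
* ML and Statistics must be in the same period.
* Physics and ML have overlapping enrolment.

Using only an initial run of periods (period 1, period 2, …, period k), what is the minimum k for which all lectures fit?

The precedence chain requires at least 2 distinct periods.
With at most 3 per period and 6 lectures, at least 2 periods are needed.
Could 2 periods be enough, i.e. nothing placed later than period 2? No: Topology must come after Statistics (at period 1 or later) → {period 2}; Statistics must come before Topology (at period 2 or earlier) → {period 1}; Algebra must come after Physics (at period 1 or later) → {period 2}; Physics must come before Algebra (at period 2 or earlier) → {period 1}; ML must be in the same period as Statistics (in {period 1}) → {period 1}; ML can't share with Physics (period 1) → nothing is left.
So 2 periods is not enough.
3 works (last occupied period: period 3): for example ML=period 2; Topology=period 3; Algebra=period 2; Physics=period 1; Algorithms=period 1; Statistics=period 2.

3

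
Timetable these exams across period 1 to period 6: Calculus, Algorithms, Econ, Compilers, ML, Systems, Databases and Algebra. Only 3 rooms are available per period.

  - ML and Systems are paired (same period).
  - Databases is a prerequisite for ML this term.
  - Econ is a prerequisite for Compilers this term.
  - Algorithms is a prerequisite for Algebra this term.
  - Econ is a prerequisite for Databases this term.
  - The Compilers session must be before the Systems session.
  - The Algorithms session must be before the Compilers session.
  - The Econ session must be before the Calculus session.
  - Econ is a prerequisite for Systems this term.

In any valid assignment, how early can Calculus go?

Precedence pushes Calculus to at least period 2.
Calculus at period 2 is achievable: Calculus -> period 2, Systems -> period 3, Econ -> period 1, Compilers -> period 2, Algebra -> period 3, ML -> period 3, Databases -> period 2, Algorithms -> period 1.

period 2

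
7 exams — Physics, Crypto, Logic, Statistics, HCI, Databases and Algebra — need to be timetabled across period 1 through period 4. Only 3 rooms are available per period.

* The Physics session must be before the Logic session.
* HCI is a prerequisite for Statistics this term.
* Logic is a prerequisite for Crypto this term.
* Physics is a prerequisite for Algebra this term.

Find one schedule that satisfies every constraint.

HCI in period 1; Physics in period 1; Statistics in period 2; Algebra in period 2; Logic in period 2; Crypto in period 3; Databases in period 1

Checking: Physics(period 1) before Logic(period 2); Physics(period 1) before Algebra(period 2); HCI(period 1) before Statistics(period 2); Logic(period 2) before Crypto(period 3); max 3 per period (cap 3).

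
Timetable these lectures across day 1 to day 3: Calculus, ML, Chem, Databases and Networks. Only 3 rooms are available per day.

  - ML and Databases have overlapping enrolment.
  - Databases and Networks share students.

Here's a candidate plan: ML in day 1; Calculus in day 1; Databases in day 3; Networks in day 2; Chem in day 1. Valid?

Yes, all constraints hold

Databases and Networks share students — holds.
ML and Databases have overlapping enrolment — holds.
Only 3 rooms are available per day — holds.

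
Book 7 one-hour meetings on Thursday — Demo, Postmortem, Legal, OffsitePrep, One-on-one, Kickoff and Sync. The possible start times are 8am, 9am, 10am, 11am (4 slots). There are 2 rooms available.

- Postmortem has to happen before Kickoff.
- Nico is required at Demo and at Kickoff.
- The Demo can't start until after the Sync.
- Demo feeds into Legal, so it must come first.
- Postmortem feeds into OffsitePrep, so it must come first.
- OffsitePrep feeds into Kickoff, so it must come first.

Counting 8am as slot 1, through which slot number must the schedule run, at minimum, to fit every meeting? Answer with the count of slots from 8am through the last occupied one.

4

The precedence chain requires at least 3 distinct slots.
With at most 2 per slot and 7 meetings, at least 4 slots are needed.
4 works (last occupied slot: 11am): for example OffsitePrep in 9am; Kickoff in 10am; Demo in 9am; One-on-one in 11am; Sync in 8am; Legal in 10am; Postmortem in 8am.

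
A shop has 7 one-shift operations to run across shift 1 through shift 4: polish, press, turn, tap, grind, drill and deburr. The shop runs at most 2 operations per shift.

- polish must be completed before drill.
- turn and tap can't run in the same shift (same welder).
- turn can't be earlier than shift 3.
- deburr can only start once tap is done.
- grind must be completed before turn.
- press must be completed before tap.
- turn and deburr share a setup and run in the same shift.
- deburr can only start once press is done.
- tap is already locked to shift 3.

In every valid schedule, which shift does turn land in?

turn's window is shift 3–shift 4.
tap is fixed at shift 3, and turn can't share a shift with tap.
So turn must be shift 4.

shift 4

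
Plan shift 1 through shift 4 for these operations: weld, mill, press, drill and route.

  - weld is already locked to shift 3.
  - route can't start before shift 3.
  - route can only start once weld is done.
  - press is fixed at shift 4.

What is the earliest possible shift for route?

shift 4

Route is available from shift 3; precedence pushes route to at least shift 4.
route at shift 4 is achievable: weld=shift 3, route=shift 4, press=shift 4, drill=shift 1, mill=shift 1.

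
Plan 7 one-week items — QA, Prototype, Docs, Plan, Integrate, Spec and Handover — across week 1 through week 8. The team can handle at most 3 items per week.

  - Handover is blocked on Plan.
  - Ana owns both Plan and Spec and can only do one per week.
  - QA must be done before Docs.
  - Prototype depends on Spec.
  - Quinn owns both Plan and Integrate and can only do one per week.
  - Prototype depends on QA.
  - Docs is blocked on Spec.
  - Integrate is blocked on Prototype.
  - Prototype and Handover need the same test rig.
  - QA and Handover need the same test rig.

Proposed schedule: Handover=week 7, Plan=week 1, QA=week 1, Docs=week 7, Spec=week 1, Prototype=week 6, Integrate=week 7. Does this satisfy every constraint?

QA must be done before Docs — holds.
The team can handle at most 3 items per week — holds.
Ana owns both Plan and Spec and can only do one per week — violated.
Handover is blocked on Plan — holds.
Docs is blocked on Spec — holds.
Quinn owns both Plan and Integrate and can only do one per week — holds.
Prototype depends on QA — holds.
Prototype and Handover need the same test rig — holds.
QA and Handover need the same test rig — holds.
Integrate is blocked on Prototype — holds.
Prototype depends on Spec — holds.

Invalid. Ana owns both Plan and Spec and can only do one per week.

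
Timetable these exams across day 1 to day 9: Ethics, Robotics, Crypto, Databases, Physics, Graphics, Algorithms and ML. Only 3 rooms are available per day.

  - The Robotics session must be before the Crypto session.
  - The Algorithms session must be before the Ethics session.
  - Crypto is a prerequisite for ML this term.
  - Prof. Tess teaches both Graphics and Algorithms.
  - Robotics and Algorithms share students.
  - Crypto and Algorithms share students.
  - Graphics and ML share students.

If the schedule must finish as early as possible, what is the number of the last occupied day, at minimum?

The precedence chain requires at least 3 distinct days.
With at most 3 per day and 8 exams, at least 3 days are needed.
Could 3 days be enough, i.e. nothing placed later than day 3? No: Crypto must come after Robotics (at day 1 or later) → {day 2, day 3}; Robotics must come before Crypto (at day 3 or earlier) → {day 1, day 2}; ML must come after Crypto (at day 2 or later) → {day 3}; Crypto must come before ML (at day 3 or earlier) → {day 2}; Ethics must come after Algorithms (at day 1 or later) → {day 2, day 3}; Algorithms must come before Ethics (at day 3 or earlier) → {day 1, day 2}; Algorithms can't share with Crypto (day 2) → {day 1}; Robotics can't share with Algorithms (day 1) → {day 2}; Crypto must come after Robotics (at day 2 or later) → nothing is left.
So 3 days is not enough.
4 works (last occupied day: day 4): for example Algorithms -> day 3; Robotics -> day 1; ML -> day 3; Graphics -> day 2; Physics -> day 1; Crypto -> day 2; Databases -> day 1; Ethics -> day 4.

day 4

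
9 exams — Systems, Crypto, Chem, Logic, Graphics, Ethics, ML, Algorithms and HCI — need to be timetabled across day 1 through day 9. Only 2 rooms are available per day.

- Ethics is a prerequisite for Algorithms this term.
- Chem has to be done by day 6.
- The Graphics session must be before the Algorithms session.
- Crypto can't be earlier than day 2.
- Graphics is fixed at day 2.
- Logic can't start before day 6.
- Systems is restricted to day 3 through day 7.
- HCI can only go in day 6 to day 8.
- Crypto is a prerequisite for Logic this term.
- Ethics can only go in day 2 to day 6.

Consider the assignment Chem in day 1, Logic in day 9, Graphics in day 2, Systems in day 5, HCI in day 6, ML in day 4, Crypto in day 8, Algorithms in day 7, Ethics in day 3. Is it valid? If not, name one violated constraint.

Valid

Crypto is a prerequisite for Logic this term — holds.
Ethics is a prerequisite for Algorithms this term — holds.
Ethics can only go in day 2 to day 6 — holds.
Crypto can't be earlier than day 2 — holds.
The Graphics session must be before the Algorithms session — holds.
Graphics is fixed at day 2 — holds.
Only 2 rooms are available per day — holds.
HCI can only go in day 6 to day 8 — holds.
Logic can't start before day 6 — holds.
Chem has to be done by day 6 — holds.
Systems is restricted to day 3 through day 7 — holds.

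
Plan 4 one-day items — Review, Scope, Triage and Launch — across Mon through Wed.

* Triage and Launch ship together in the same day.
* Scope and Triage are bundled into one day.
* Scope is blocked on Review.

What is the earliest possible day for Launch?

Tue

Launch must be in the same day as Scope, which can't be before Tue, so Launch is at least Tue.
Launch at Tue is achievable: Triage=Tue, Review=Mon, Launch=Tue, Scope=Tue.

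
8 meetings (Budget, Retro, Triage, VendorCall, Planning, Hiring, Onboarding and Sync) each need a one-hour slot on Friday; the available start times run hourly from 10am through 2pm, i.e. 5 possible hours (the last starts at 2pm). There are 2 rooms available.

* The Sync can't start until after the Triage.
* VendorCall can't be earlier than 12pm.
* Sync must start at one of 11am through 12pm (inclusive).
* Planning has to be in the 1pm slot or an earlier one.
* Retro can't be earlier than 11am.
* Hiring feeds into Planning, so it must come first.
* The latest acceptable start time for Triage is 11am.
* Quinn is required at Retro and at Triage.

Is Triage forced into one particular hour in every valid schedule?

Triage can be 10am (e.g. Hiring=10am; Budget=1pm; Onboarding=1pm; Planning=11am; Retro=12pm; Triage=10am; Sync=11am; VendorCall=12pm) or 11am (e.g. Planning=11am, VendorCall=12pm, Onboarding=1pm, Triage=11am, Hiring=10am, Sync=12pm, Budget=10am, Retro=1pm).

No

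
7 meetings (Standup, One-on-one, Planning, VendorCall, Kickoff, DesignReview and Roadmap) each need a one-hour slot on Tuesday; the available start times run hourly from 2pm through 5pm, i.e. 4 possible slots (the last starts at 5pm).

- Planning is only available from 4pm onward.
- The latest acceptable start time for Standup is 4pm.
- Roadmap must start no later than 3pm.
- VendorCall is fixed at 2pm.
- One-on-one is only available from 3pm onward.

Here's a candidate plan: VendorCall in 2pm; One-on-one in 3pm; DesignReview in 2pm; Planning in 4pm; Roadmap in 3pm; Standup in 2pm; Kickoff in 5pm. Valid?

VendorCall is fixed at 2pm — holds.
Roadmap must start no later than 3pm — holds.
Planning is only available from 4pm onward — holds.
The latest acceptable start time for Standup is 4pm — holds.
One-on-one is only available from 3pm onward — holds.

Yes, all constraints hold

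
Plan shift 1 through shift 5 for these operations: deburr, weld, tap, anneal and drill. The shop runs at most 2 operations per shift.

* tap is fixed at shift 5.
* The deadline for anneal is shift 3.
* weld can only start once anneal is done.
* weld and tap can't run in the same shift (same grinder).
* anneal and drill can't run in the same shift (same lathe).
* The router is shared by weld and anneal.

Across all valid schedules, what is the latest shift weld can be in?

Precedence pushes weld to at least shift 2.
weld at shift 4 is achievable: anneal -> shift 1, weld -> shift 4, deburr -> shift 1, tap -> shift 5, drill -> shift 2.
Nothing later works — the conflict and capacity constraints rule out every shift after shift 4.

shift 4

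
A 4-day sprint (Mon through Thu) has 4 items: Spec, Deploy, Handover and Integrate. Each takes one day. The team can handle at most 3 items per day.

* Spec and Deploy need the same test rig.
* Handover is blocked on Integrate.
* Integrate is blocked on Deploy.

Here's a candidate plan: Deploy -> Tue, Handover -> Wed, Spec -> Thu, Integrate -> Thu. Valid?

Invalid. Handover is blocked on Integrate.

Handover is blocked on Integrate — violated.
The team can handle at most 3 items per day — holds.
Integrate is blocked on Deploy — holds.
Spec and Deploy need the same test rig — holds.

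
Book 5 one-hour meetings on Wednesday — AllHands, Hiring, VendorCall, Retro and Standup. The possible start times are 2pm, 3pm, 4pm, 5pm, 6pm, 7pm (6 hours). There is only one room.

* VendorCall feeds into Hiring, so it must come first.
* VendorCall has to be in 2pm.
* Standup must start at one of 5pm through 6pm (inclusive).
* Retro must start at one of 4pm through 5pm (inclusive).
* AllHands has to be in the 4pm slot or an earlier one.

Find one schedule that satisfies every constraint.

Retro in 4pm; VendorCall in 2pm; Standup in 5pm; Hiring in 6pm; AllHands in 3pm

Checking: VendorCall(2pm) before Hiring(6pm); VendorCall=2pm in [2pm,2pm]; AllHands=3pm in [2pm,4pm]; Standup=5pm in [5pm,6pm]; Retro=4pm in [4pm,5pm]; max 1 per hour (cap 1).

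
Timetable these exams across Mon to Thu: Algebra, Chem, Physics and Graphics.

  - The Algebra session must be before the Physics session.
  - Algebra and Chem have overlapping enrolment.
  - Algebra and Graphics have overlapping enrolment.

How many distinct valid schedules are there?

54

Splitting on Algebra: it can be Mon (27), Tue (18), Wed (9). Listing each branch's schedules as (Chem, Physics, Graphics):
Algebra=Mon: (Tue,Tue,Tue) (Tue,Tue,Wed) (Tue,Tue,Thu) (Tue,Wed,Tue) (Tue,Wed,Wed) (Tue,Wed,Thu) (Tue,Thu,Tue) (Tue,Thu,Wed) (Tue,Thu,Thu) (Wed,Tue,Tue) (Wed,Tue,Wed) (Wed,Tue,Thu) (Wed,Wed,Tue) (Wed,Wed,Wed) (Wed,Wed,Thu) (Wed,Thu,Tue) (Wed,Thu,Wed) (Wed,Thu,Thu) (Thu,Tue,Tue) (Thu,Tue,Wed) (Thu,Tue,Thu) (Thu,Wed,Tue) (Thu,Wed,Wed) (Thu,Wed,Thu) (Thu,Thu,Tue) (Thu,Thu,Wed) (Thu,Thu,Thu) — 27.
Algebra=Tue: (Mon,Wed,Mon) (Mon,Wed,Wed) (Mon,Wed,Thu) (Mon,Thu,Mon) (Mon,Thu,Wed) (Mon,Thu,Thu) (Wed,Wed,Mon) (Wed,Wed,Wed) (Wed,Wed,Thu) (Wed,Thu,Mon) (Wed,Thu,Wed) (Wed,Thu,Thu) (Thu,Wed,Mon) (Thu,Wed,Wed) (Thu,Wed,Thu) (Thu,Thu,Mon) (Thu,Thu,Wed) (Thu,Thu,Thu) — 18.
Algebra=Wed: (Mon,Thu,Mon) (Mon,Thu,Tue) (Mon,Thu,Thu) (Tue,Thu,Mon) (Tue,Thu,Tue) (Tue,Thu,Thu) (Thu,Thu,Mon) (Thu,Thu,Tue) (Thu,Thu,Thu) — 9.
Summing: 27 + 18 + 9 = 54.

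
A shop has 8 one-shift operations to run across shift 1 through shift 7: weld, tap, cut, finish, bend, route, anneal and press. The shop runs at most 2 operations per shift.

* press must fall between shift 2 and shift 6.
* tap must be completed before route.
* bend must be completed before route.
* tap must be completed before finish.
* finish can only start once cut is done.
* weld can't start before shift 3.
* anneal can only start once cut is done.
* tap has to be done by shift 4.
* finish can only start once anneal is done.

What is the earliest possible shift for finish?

shift 3

Precedence pushes finish to at least shift 3.
finish at shift 3 is achievable: anneal=shift 2, bend=shift 4, cut=shift 1, finish=shift 3, press=shift 2, tap=shift 1, weld=shift 3, route=shift 5.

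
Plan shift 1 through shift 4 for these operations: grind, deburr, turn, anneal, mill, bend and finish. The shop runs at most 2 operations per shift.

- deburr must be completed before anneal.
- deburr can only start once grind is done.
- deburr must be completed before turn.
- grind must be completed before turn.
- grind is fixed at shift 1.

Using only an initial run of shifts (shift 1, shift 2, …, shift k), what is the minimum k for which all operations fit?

The precedence chain requires at least 3 distinct shifts.
With at most 2 per shift and 7 operations, at least 4 shifts are needed.
4 works (last occupied shift: shift 4): for example turn=shift 3; bend=shift 2; finish=shift 4; mill=shift 1; deburr=shift 2; anneal=shift 3; grind=shift 1.

4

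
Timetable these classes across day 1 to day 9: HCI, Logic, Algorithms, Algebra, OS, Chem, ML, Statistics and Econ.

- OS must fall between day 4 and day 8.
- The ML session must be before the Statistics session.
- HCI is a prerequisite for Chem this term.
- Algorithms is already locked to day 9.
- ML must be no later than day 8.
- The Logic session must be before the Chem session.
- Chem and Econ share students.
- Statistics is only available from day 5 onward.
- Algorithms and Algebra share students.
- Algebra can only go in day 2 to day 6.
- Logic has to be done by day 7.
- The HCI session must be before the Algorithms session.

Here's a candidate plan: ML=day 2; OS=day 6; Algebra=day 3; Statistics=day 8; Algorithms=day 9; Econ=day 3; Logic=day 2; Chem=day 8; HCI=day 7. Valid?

Yes

Algebra can only go in day 2 to day 6 — holds.
The Logic session must be before the Chem session — holds.
The ML session must be before the Statistics session — holds.
ML must be no later than day 8 — holds.
Chem and Econ share students — holds.
The HCI session must be before the Algorithms session — holds.
Logic has to be done by day 7 — holds.
Algorithms and Algebra share students — holds.
HCI is a prerequisite for Chem this term — holds.
Statistics is only available from day 5 onward — holds.
OS must fall between day 4 and day 8 — holds.
Algorithms is already locked to day 9 — holds.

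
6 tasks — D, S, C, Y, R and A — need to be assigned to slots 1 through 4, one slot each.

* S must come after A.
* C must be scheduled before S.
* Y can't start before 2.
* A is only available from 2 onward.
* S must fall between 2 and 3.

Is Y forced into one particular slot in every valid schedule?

Y can be 2 (e.g. S=3; R=1; C=1; D=1; Y=2; A=2) or 3 (e.g. A in 2; Y in 3; S in 3; R in 1; C in 1; D in 1).

No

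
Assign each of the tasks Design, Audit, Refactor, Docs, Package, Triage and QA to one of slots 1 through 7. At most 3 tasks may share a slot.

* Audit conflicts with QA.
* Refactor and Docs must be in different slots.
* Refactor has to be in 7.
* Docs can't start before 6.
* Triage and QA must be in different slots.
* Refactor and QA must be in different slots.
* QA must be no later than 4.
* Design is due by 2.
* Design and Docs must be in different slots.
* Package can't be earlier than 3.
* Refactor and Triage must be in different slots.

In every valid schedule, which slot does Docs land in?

6

Docs's window is 6–7.
Refactor is fixed at 7, and Docs can't share a slot with Refactor.
So Docs must be 6.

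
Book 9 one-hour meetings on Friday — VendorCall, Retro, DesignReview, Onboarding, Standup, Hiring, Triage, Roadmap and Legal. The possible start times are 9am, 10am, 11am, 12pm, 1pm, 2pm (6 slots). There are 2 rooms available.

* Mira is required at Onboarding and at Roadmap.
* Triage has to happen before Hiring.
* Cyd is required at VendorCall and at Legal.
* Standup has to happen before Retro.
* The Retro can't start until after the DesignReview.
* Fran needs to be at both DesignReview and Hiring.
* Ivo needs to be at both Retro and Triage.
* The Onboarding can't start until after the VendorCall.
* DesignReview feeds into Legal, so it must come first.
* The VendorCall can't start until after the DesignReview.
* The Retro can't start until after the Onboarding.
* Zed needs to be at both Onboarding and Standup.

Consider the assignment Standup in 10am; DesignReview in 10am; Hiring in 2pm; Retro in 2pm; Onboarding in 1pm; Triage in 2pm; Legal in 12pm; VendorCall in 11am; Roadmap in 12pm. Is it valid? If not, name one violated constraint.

No — it violates: Ivo needs to be at both Retro and Triage

Zed needs to be at both Onboarding and Standup — holds.
The Retro can't start until after the DesignReview — holds.
Cyd is required at VendorCall and at Legal — holds.
The Retro can't start until after the Onboarding — holds.
Triage has to happen before Hiring — violated.
DesignReview feeds into Legal, so it must come first — holds.
The VendorCall can't start until after the DesignReview — holds.
Mira is required at Onboarding and at Roadmap — holds.
There are 2 rooms available — violated.
Fran needs to be at both DesignReview and Hiring — holds.
The Onboarding can't start until after the VendorCall — holds.
Ivo needs to be at both Retro and Triage — violated.
Standup has to happen before Retro — holds.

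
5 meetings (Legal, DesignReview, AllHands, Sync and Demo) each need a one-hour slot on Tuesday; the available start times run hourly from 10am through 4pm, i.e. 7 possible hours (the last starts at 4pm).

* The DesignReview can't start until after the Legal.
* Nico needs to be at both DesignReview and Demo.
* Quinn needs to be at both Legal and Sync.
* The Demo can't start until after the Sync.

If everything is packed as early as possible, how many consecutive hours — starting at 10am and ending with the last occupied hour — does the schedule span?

The precedence chain requires at least 2 distinct hours.
Could 2 hours be enough, i.e. nothing placed later than 11am? No: Demo must come after Sync (at 10am or later) → {11am}; Sync must come before Demo (at 11am or earlier) → {10am}; DesignReview must come after Legal (at 10am or later) → {11am}; Legal must come before DesignReview (at 11am or earlier) → {10am}; Sync can't share with Legal (10am) → nothing is left.
So 2 hours is not enough.
3 works (last occupied hour: 12pm): for example Legal in 10am, DesignReview in 11am, Demo in 12pm, AllHands in 10am, Sync in 11am.

3 hours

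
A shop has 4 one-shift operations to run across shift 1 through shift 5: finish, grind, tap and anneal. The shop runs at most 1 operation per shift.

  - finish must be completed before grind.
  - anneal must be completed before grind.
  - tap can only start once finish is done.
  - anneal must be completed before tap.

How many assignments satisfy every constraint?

20

Splitting on finish: it can be shift 1 (8), shift 2 (8), shift 3 (4). Listing each branch's schedules as (grind, tap, anneal) by shift number:
finish=shift 1: (3,4,2) (3,5,2) (4,3,2) (4,5,2) (4,5,3) (5,3,2) (5,4,2) (5,4,3) — 8.
finish=shift 2: (3,4,1) (3,5,1) (4,3,1) (4,5,1) (4,5,3) (5,3,1) (5,4,1) (5,4,3) — 8.
finish=shift 3: (4,5,1) (4,5,2) (5,4,1) (5,4,2) — 4.
Summing: 8 + 8 + 4 = 20.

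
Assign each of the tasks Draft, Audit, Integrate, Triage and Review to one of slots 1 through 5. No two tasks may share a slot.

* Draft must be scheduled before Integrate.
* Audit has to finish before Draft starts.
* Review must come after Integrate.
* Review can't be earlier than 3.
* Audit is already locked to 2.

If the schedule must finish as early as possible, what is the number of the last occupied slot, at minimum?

slot 5

The precedence chain requires at least 4 distinct slots.
With at most 1 per slot and 5 tasks, at least 5 slots are needed.
Propagating the time windows through the other constraints, Review can't land before 5, so the schedule must run through at least slot 5.
5 works (last occupied slot: 5): for example Triage -> 1, Review -> 5, Audit -> 2, Integrate -> 4, Draft -> 3.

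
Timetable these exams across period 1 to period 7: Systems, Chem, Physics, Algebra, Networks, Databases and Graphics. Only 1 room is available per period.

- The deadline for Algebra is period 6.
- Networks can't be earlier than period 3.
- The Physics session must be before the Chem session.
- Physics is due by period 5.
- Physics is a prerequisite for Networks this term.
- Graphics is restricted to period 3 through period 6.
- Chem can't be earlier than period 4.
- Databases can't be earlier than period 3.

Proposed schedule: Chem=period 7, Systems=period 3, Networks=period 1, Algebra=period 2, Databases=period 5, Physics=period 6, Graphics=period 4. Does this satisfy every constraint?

Physics is due by period 5 — violated.
Databases can't be earlier than period 3 — holds.
Physics is a prerequisite for Networks this term — violated.
Only 1 room is available per period — holds.
Chem can't be earlier than period 4 — holds.
Networks can't be earlier than period 3 — violated.
The Physics session must be before the Chem session — holds.
Graphics is restricted to period 3 through period 6 — holds.
The deadline for Algebra is period 6 — holds.

No. Physics is a prerequisite for Networks this term is not satisfied.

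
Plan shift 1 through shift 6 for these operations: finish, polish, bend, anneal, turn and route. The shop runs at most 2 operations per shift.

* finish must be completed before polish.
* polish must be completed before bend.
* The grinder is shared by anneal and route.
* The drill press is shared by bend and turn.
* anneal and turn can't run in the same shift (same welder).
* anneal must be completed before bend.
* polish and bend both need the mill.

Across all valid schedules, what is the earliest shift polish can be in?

Precedence pushes polish to at least shift 2; downstream work caps polish at shift 5.
polish at shift 2 is achievable: route in shift 3; bend in shift 3; finish in shift 1; polish in shift 2; anneal in shift 1; turn in shift 2.

shift 2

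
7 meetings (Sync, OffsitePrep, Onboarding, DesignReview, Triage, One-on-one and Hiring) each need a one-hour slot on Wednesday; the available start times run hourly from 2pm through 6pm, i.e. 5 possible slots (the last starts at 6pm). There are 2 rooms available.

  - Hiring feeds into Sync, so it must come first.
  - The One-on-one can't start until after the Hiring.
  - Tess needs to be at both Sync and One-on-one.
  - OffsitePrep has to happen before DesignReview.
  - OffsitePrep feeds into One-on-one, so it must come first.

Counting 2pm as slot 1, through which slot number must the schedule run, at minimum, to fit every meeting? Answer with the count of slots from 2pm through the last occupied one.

The precedence chain requires at least 2 distinct slots.
With at most 2 per slot and 7 meetings, at least 4 slots are needed.
4 works (last occupied slot: 5pm): for example Onboarding=4pm, DesignReview=3pm, OffsitePrep=2pm, Sync=4pm, One-on-one=3pm, Hiring=2pm, Triage=5pm.

4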